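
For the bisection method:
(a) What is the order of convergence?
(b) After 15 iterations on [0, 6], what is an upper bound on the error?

(a) Bisection has linear (order 1) convergence; the error is halved each step.

(b) Error bound = (b-a)/2^n = (6 - 0)/2^{15}
    = 6/2^{15}

(a) 1 (linear); (b) error ≤ 1.83e-04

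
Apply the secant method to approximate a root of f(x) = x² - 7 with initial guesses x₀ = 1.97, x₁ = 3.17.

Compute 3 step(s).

f(x) = x² - 7
x₀ = 1.97, x₁ = 3.17

Secant formula: x_{n+1} = x_n - f(x_n)(x_n - x_{n-1})/(f(x_n) - f(x_{n-1}))

Iteration 1:
  f(1.970000) = -3.119100
  f(3.170000) = 3.048900
  x_2 = 3.170000 - 3.048900×(3.170000 - 1.970000)/(3.048900 - (-3.119100))
       = 2.576829
Iteration 2:
  f(3.170000) = 3.048900
  f(2.576829) = -0.359953
  x_3 = 2.576829 - (-0.359953)×(2.576829 - 3.170000)/(-0.359953 - 3.048900)
       = 2.639464
Iteration 3:
  f(2.576829) = -0.359953
  f(2.639464) = -0.033230
  x_4 = 2.639464 - (-0.033230)×(2.639464 - 2.576829)/(-0.033230 - (-0.359953))
       = 2.645834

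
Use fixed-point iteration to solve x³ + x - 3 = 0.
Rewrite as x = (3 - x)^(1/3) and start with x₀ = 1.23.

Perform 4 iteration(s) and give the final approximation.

Equation: x³ + x - 3 = 0
Fixed-point form: x = (3 - x)^(1/3)
x₀ = 1.23

x_1 = g(1.230000) = 1.209645
x_2 = g(1.209645) = 1.214264
x_3 = g(1.214264) = 1.213219
x_4 = g(1.213219) = 1.213455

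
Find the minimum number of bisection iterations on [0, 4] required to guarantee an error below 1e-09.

We need (b-a)/2^n ≤ 1e-09
(4 - 0)/2^n ≤ 1e-09
4/2^n ≤ 1e-09
2^n ≥ 4000000000
n ≥ log₂(4000000000) = 31.90
n ≥ 32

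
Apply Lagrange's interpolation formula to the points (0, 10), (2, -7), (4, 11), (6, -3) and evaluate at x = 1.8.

Lagrange interpolation formula:
P(x) = Σ yᵢ × Lᵢ(x)
where Lᵢ(x) = Π_{j≠i} (x - xⱼ)/(xᵢ - xⱼ)

L_0(1.8) = (1.8 - 2)/(0 - 2) × (1.8 - 4)/(0 - 4) × (1.8 - 6)/(0 - 6) = 0.038500
L_1(1.8) = (1.8 - 0)/(2 - 0) × (1.8 - 4)/(2 - 4) × (1.8 - 6)/(2 - 6) = 1.039500
L_2(1.8) = (1.8 - 0)/(4 - 0) × (1.8 - 2)/(4 - 2) × (1.8 - 6)/(4 - 6) = -0.094500
L_3(1.8) = (1.8 - 0)/(6 - 0) × (1.8 - 2)/(6 - 2) × (1.8 - 4)/(6 - 4) = 0.016500

P(1.8) = 10×L_0(1.8) + (-7)×L_1(1.8) + 11×L_2(1.8) + (-3)×L_3(1.8)
P(1.8) = -7.980500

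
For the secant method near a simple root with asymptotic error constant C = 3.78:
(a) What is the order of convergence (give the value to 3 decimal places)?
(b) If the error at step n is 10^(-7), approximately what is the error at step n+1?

(a) Secant method has superlinear convergence with order φ = (1+√5)/2 ≈ 1.618.
    This means |e_{n+1}| ≈ C|e_n|^1.618.

(b) With |e_n| = 10^(-7) and C = 3.78:
    |e_{n+1}| ≈ 3.78 × (10^(-7))^1.618 = 3.78 × 10^(-11.33)

(a) ≈ 1.618 (golden ratio); (b) |e_{n+1}| ≈ 1.783e-11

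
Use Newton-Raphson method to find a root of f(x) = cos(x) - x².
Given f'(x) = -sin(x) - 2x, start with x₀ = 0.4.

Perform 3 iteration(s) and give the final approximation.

f(x) = cos(x) - x²
f'(x) = -sin(x) - 2x
x₀ = 0.4

Newton-Raphson formula: x_{n+1} = x_n - f(x_n)/f'(x_n)

Iteration 1:
  f(0.400000) = 0.761061
  f'(0.400000) = -1.189418
  x_1 = 0.400000 - 0.761061/(-1.189418) = 1.039860
Iteration 2:
  f(1.039860) = -0.574967
  f'(1.039860) = -2.942053
  x_2 = 1.039860 - (-0.574967)/(-2.942053) = 0.844429
Iteration 3:
  f(0.844429) = -0.048902
  f'(0.844429) = -2.436450
  x_3 = 0.844429 - (-0.048902)/(-2.436450) = 0.824358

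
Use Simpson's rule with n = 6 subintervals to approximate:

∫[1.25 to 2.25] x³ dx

f(x) = x³
a = 1.25, b = 2.25, n = 6
h = (b - a)/n = 0.166667

Simpson's rule: (h/3)[f(x₀) + 4f(x₁) + 2f(x₂) + ... + f(xₙ)]

x_0 = 1.2500, f(x_0) = 1.953125, coefficient = 1
x_1 = 1.4167, f(x_1) = 2.843171, coefficient = 4
x_2 = 1.5833, f(x_2) = 3.969329, coefficient = 2
x_3 = 1.7500, f(x_3) = 5.359375, coefficient = 4
x_4 = 1.9167, f(x_4) = 7.041088, coefficient = 2
x_5 = 2.0833, f(x_5) = 9.042245, coefficient = 4
x_6 = 2.2500, f(x_6) = 11.390625, coefficient = 1

I ≈ (0.166667/3) × 104.343750 = 5.796875
Exact value: 5.796875
Error: 0.000000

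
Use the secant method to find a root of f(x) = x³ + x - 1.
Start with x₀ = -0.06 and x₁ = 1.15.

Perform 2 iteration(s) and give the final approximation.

f(x) = x³ + x - 1
x₀ = -0.06, x₁ = 1.15

Secant formula: x_{n+1} = x_n - f(x_n)(x_n - x_{n-1})/(f(x_n) - f(x_{n-1}))

Iteration 1:
  f(-0.060000) = -1.060216
  f(1.150000) = 1.670875
  x_2 = 1.150000 - 1.670875×(1.150000 - (-0.060000))/(1.670875 - (-1.060216))
       = 0.409725
Iteration 2:
  f(1.150000) = 1.670875
  f(0.409725) = -0.521493
  x_3 = 0.409725 - (-0.521493)×(0.409725 - 1.150000)/(-0.521493 - 1.670875)
       = 0.585812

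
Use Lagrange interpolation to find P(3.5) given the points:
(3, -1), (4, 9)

Lagrange interpolation formula:
P(x) = Σ yᵢ × Lᵢ(x)
where Lᵢ(x) = Π_{j≠i} (x - xⱼ)/(xᵢ - xⱼ)

L_0(3.5) = (3.5 - 4)/(3 - 4) = 0.500000
L_1(3.5) = (3.5 - 3)/(4 - 3) = 0.500000

P(3.5) = (-1)×L_0(3.5) + 9×L_1(3.5)
P(3.5) = 4.000000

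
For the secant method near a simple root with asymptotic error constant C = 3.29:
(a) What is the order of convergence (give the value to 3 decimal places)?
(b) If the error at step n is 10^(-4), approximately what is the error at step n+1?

(a) Secant method has superlinear convergence with order φ = (1+√5)/2 ≈ 1.618.
    This means |e_{n+1}| ≈ C|e_n|^1.618.

(b) With |e_n| = 10^(-4) and C = 3.29:
    |e_{n+1}| ≈ 3.29 × (10^(-4))^1.618 = 3.29 × 10^(-6.47)

(a) ≈ 1.618 (golden ratio); (b) |e_{n+1}| ≈ 1.109e-06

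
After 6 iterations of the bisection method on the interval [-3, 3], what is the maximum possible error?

Bisection error bound: |error| ≤ (b-a)/2^n
|error| ≤ (3 - (-3))/2^6 = 6/2^6
|error| ≤ 0.0937500000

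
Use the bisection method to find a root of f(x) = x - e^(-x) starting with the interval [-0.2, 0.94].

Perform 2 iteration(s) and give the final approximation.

f(x) = x - e^(-x)
Initial interval: [-0.2, 0.94]

Iteration 1:
  c_1 = (-0.200000 + 0.940000)/2 = 0.370000
  f(c_1) = f(0.370000) = -0.320734
  f(a) × f(c) ≥ 0, new interval: [0.370000, 0.940000]
Iteration 2:
  c_2 = (0.370000 + 0.940000)/2 = 0.655000
  f(c_2) = f(0.655000) = 0.135558
  f(a) × f(c) < 0, new interval: [0.370000, 0.655000]

After 2 iteration(s), the approximation is c_2 = 0.655000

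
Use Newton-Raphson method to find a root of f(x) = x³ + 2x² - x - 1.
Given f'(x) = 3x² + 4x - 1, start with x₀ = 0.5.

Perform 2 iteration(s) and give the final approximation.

f(x) = x³ + 2x² - x - 1
f'(x) = 3x² + 4x - 1
x₀ = 0.5

Newton-Raphson formula: x_{n+1} = x_n - f(x_n)/f'(x_n)

Iteration 1:
  f(0.500000) = -0.875000
  f'(0.500000) = 1.750000
  x_1 = 0.500000 - (-0.875000)/1.750000 = 1.000000
Iteration 2:
  f(1.000000) = 1.000000
  f'(1.000000) = 6.000000
  x_2 = 1.000000 - 1.000000/6.000000 = 0.833333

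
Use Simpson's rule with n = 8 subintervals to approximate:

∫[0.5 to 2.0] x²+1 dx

f(x) = x²+1
a = 0.5, b = 2.0, n = 8
h = (b - a)/n = 0.187500

Simpson's rule: (h/3)[f(x₀) + 4f(x₁) + 2f(x₂) + ... + f(xₙ)]

x_0 = 0.5000, f(x_0) = 1.250000, coefficient = 1
x_1 = 0.6875, f(x_1) = 1.472656, coefficient = 4
x_2 = 0.8750, f(x_2) = 1.765625, coefficient = 2
x_3 = 1.0625, f(x_3) = 2.128906, coefficient = 4
x_4 = 1.2500, f(x_4) = 2.562500, coefficient = 2
x_5 = 1.4375, f(x_5) = 3.066406, coefficient = 4
x_6 = 1.6250, f(x_6) = 3.640625, coefficient = 2
x_7 = 1.8125, f(x_7) = 4.285156, coefficient = 4
x_8 = 2.0000, f(x_8) = 5.000000, coefficient = 1

I ≈ (0.187500/3) × 66.000000 = 4.125000
Exact value: 4.125000
Error: 0.000000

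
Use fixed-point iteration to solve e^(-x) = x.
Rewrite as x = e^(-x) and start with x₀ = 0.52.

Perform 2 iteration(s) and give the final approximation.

Equation: e^(-x) = x
Fixed-point form: x = e^(-x)
x₀ = 0.52

x_1 = g(0.520000) = 0.594521
x_2 = g(0.594521) = 0.551827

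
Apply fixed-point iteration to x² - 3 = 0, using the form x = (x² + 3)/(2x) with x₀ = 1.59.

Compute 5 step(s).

Equation: x² - 3 = 0
Fixed-point form: x = (x² + 3)/(2x)
x₀ = 1.59

x_1 = g(1.590000) = 1.738396
x_2 = g(1.738396) = 1.732062
x_3 = g(1.732062) = 1.732051
x_4 = g(1.732051) = 1.732051
x_5 = g(1.732051) = 1.732051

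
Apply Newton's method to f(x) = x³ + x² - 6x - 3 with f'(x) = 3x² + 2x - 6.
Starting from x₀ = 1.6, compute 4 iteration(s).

f(x) = x³ + x² - 6x - 3
f'(x) = 3x² + 2x - 6
x₀ = 1.6

Newton-Raphson formula: x_{n+1} = x_n - f(x_n)/f'(x_n)

Iteration 1:
  f(1.600000) = -5.944000
  f'(1.600000) = 4.880000
  x_1 = 1.600000 - (-5.944000)/4.880000 = 2.818033
Iteration 2:
  f(2.818033) = 10.411981
  f'(2.818033) = 23.459992
  x_2 = 2.818033 - 10.411981/23.459992 = 2.374214
Iteration 3:
  f(2.374214) = 1.774799
  f'(2.374214) = 15.659108
  x_3 = 2.374214 - 1.774799/15.659108 = 2.260874
Iteration 4:
  f(2.260874) = 0.102887
  f'(2.260874) = 13.856409
  x_4 = 2.260874 - 0.102887/13.856409 = 2.253449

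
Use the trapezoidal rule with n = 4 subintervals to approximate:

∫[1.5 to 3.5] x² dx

f(x) = x²
a = 1.5, b = 3.5, n = 4
h = (b - a)/n = 0.500000

Trapezoidal rule: (h/2)[f(x₀) + 2f(x₁) + 2f(x₂) + ... + f(xₙ)]

x_0 = 1.5000, f(x_0) = 2.250000, coefficient = 1
x_1 = 2.0000, f(x_1) = 4.000000, coefficient = 2
x_2 = 2.5000, f(x_2) = 6.250000, coefficient = 2
x_3 = 3.0000, f(x_3) = 9.000000, coefficient = 2
x_4 = 3.5000, f(x_4) = 12.250000, coefficient = 1

I ≈ (0.500000/2) × 53.000000 = 13.250000
Exact value: 13.166667
Error: 0.083333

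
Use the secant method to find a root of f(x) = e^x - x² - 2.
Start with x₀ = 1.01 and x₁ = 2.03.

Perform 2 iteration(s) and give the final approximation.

f(x) = e^x - x² - 2
x₀ = 1.01, x₁ = 2.03

Secant formula: x_{n+1} = x_n - f(x_n)(x_n - x_{n-1})/(f(x_n) - f(x_{n-1}))

Iteration 1:
  f(1.010000) = -0.274499
  f(2.030000) = 1.493186
  x_2 = 2.030000 - 1.493186×(2.030000 - 1.010000)/(1.493186 - (-0.274499))
       = 1.168393
Iteration 2:
  f(2.030000) = 1.493186
  f(1.168393) = -0.148323
  x_3 = 1.168393 - (-0.148323)×(1.168393 - 2.030000)/(-0.148323 - 1.493186)
       = 1.246246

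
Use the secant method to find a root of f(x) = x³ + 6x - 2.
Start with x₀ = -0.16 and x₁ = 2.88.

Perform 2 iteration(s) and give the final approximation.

f(x) = x³ + 6x - 2
x₀ = -0.16, x₁ = 2.88

Secant formula: x_{n+1} = x_n - f(x_n)(x_n - x_{n-1})/(f(x_n) - f(x_{n-1}))

Iteration 1:
  f(-0.160000) = -2.964096
  f(2.880000) = 39.167872
  x_2 = 2.880000 - 39.167872×(2.880000 - (-0.160000))/(39.167872 - (-2.964096))
       = 0.053872
Iteration 2:
  f(2.880000) = 39.167872
  f(0.053872) = -1.676611
  x_3 = 0.053872 - (-1.676611)×(0.053872 - 2.880000)/(-1.676611 - 39.167872)
       = 0.169881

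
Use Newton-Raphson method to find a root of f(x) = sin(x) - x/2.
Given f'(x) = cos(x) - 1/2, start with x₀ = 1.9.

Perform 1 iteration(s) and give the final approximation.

f(x) = sin(x) - x/2
f'(x) = cos(x) - 1/2
x₀ = 1.9

Newton-Raphson formula: x_{n+1} = x_n - f(x_n)/f'(x_n)

Iteration 1:
  f(1.900000) = -0.003700
  f'(1.900000) = -0.823290
  x_1 = 1.900000 - (-0.003700)/(-0.823290) = 1.895506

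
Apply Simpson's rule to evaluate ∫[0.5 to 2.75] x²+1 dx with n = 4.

f(x) = x²+1
a = 0.5, b = 2.75, n = 4
h = (b - a)/n = 0.562500

Simpson's rule: (h/3)[f(x₀) + 4f(x₁) + 2f(x₂) + ... + f(xₙ)]

x_0 = 0.5000, f(x_0) = 1.250000, coefficient = 1
x_1 = 1.0625, f(x_1) = 2.128906, coefficient = 4
x_2 = 1.6250, f(x_2) = 3.640625, coefficient = 2
x_3 = 2.1875, f(x_3) = 5.785156, coefficient = 4
x_4 = 2.7500, f(x_4) = 8.562500, coefficient = 1

I ≈ (0.562500/3) × 48.750000 = 9.140625
Exact value: 9.140625
Error: 0.000000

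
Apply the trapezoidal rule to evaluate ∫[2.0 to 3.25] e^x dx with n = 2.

f(x) = e^x
a = 2.0, b = 3.25, n = 2
h = (b - a)/n = 0.625000

Trapezoidal rule: (h/2)[f(x₀) + 2f(x₁) + 2f(x₂) + ... + f(xₙ)]

x_0 = 2.0000, f(x_0) = 7.389056, coefficient = 1
x_1 = 2.6250, f(x_1) = 13.804574, coefficient = 2
x_2 = 3.2500, f(x_2) = 25.790340, coefficient = 1

I ≈ (0.625000/2) × 60.788544 = 18.996420
Exact value: 18.401284
Error: 0.595136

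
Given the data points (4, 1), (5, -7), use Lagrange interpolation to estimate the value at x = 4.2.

Lagrange interpolation formula:
P(x) = Σ yᵢ × Lᵢ(x)
where Lᵢ(x) = Π_{j≠i} (x - xⱼ)/(xᵢ - xⱼ)

L_0(4.2) = (4.2 - 5)/(4 - 5) = 0.800000
L_1(4.2) = (4.2 - 4)/(5 - 4) = 0.200000

P(4.2) = 1×L_0(4.2) + (-7)×L_1(4.2)
P(4.2) = -0.600000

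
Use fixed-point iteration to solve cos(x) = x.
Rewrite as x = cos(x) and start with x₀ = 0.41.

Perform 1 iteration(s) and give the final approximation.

Equation: cos(x) = x
Fixed-point form: x = cos(x)
x₀ = 0.41

x_1 = g(0.410000) = 0.917121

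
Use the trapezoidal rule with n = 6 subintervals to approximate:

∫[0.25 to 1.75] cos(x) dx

f(x) = cos(x)
a = 0.25, b = 1.75, n = 6
h = (b - a)/n = 0.250000

Trapezoidal rule: (h/2)[f(x₀) + 2f(x₁) + 2f(x₂) + ... + f(xₙ)]

x_0 = 0.2500, f(x_0) = 0.968912, coefficient = 1
x_1 = 0.5000, f(x_1) = 0.877583, coefficient = 2
x_2 = 0.7500, f(x_2) = 0.731689, coefficient = 2
x_3 = 1.0000, f(x_3) = 0.540302, coefficient = 2
x_4 = 1.2500, f(x_4) = 0.315322, coefficient = 2
x_5 = 1.5000, f(x_5) = 0.070737, coefficient = 2
x_6 = 1.7500, f(x_6) = -0.178246, coefficient = 1

I ≈ (0.250000/2) × 5.861933 = 0.732742
Exact value: 0.736582
Error: 0.003840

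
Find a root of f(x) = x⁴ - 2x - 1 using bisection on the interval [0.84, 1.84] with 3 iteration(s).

f(x) = x⁴ - 2x - 1
Initial interval: [0.84, 1.84]

Iteration 1:
  c_1 = (0.840000 + 1.840000)/2 = 1.340000
  f(c_1) = f(1.340000) = -0.455821
  f(a) × f(c) ≥ 0, new interval: [1.340000, 1.840000]
Iteration 2:
  c_2 = (1.340000 + 1.840000)/2 = 1.590000
  f(c_2) = f(1.590000) = 2.211290
  f(a) × f(c) < 0, new interval: [1.340000, 1.590000]
Iteration 3:
  c_3 = (1.340000 + 1.590000)/2 = 1.465000
  f(c_3) = f(1.465000) = 0.676282
  f(a) × f(c) < 0, new interval: [1.340000, 1.465000]

After 3 iteration(s), the approximation is c_3 = 1.465000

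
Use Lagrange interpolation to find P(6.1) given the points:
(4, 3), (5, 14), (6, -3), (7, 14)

Lagrange interpolation formula:
P(x) = Σ yᵢ × Lᵢ(x)
where Lᵢ(x) = Π_{j≠i} (x - xⱼ)/(xᵢ - xⱼ)

L_0(6.1) = (6.1 - 5)/(4 - 5) × (6.1 - 6)/(4 - 6) × (6.1 - 7)/(4 - 7) = 0.016500
L_1(6.1) = (6.1 - 4)/(5 - 4) × (6.1 - 6)/(5 - 6) × (6.1 - 7)/(5 - 7) = -0.094500
L_2(6.1) = (6.1 - 4)/(6 - 4) × (6.1 - 5)/(6 - 5) × (6.1 - 7)/(6 - 7) = 1.039500
L_3(6.1) = (6.1 - 4)/(7 - 4) × (6.1 - 5)/(7 - 5) × (6.1 - 6)/(7 - 6) = 0.038500

P(6.1) = 3×L_0(6.1) + 14×L_1(6.1) + (-3)×L_2(6.1) + 14×L_3(6.1)
P(6.1) = -3.853000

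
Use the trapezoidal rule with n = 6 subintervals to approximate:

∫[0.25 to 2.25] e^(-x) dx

f(x) = e^(-x)
a = 0.25, b = 2.25, n = 6
h = (b - a)/n = 0.333333

Trapezoidal rule: (h/2)[f(x₀) + 2f(x₁) + 2f(x₂) + ... + f(xₙ)]

x_0 = 0.2500, f(x_0) = 0.778801, coefficient = 1
x_1 = 0.5833, f(x_1) = 0.558035, coefficient = 2
x_2 = 0.9167, f(x_2) = 0.399850, coefficient = 2
x_3 = 1.2500, f(x_3) = 0.286505, coefficient = 2
x_4 = 1.5833, f(x_4) = 0.205290, coefficient = 2
x_5 = 1.9167, f(x_5) = 0.147096, coefficient = 2
x_6 = 2.2500, f(x_6) = 0.105399, coefficient = 1

I ≈ (0.333333/2) × 4.077751 = 0.679625
Exact value: 0.673402
Error: 0.006224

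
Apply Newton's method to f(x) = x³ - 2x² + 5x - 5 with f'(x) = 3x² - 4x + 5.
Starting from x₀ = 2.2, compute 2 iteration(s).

f(x) = x³ - 2x² + 5x - 5
f'(x) = 3x² - 4x + 5
x₀ = 2.2

Newton-Raphson formula: x_{n+1} = x_n - f(x_n)/f'(x_n)

Iteration 1:
  f(2.200000) = 6.968000
  f'(2.200000) = 10.720000
  x_1 = 2.200000 - 6.968000/10.720000 = 1.550000
Iteration 2:
  f(1.550000) = 1.668875
  f'(1.550000) = 6.007500
  x_2 = 1.550000 - 1.668875/6.007500 = 1.272201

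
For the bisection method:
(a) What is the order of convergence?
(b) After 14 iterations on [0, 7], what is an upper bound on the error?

(a) Bisection has linear (order 1) convergence; the error is halved each step.

(b) Error bound = (b-a)/2^n = (7 - 0)/2^{14}
    = 7/2^{14}

(a) 1 (linear); (b) error ≤ 4.27e-04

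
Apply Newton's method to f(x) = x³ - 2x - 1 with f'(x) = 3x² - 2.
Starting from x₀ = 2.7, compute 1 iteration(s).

f(x) = x³ - 2x - 1
f'(x) = 3x² - 2
x₀ = 2.7

Newton-Raphson formula: x_{n+1} = x_n - f(x_n)/f'(x_n)

Iteration 1:
  f(2.700000) = 13.283000
  f'(2.700000) = 19.870000
  x_1 = 2.700000 - 13.283000/19.870000 = 2.031505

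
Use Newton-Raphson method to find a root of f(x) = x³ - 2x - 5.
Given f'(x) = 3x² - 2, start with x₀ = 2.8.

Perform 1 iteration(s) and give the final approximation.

f(x) = x³ - 2x - 5
f'(x) = 3x² - 2
x₀ = 2.8

Newton-Raphson formula: x_{n+1} = x_n - f(x_n)/f'(x_n)

Iteration 1:
  f(2.800000) = 11.352000
  f'(2.800000) = 21.520000
  x_1 = 2.800000 - 11.352000/21.520000 = 2.272491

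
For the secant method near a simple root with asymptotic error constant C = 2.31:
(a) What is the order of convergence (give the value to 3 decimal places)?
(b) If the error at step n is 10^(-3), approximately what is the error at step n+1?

(a) Secant method has superlinear convergence with order φ = (1+√5)/2 ≈ 1.618.
    This means |e_{n+1}| ≈ C|e_n|^1.618.

(b) With |e_n| = 10^(-3) and C = 2.31:
    |e_{n+1}| ≈ 2.31 × (10^(-3))^1.618 = 2.31 × 10^(-4.85)

(a) ≈ 1.618 (golden ratio); (b) |e_{n+1}| ≈ 3.232e-05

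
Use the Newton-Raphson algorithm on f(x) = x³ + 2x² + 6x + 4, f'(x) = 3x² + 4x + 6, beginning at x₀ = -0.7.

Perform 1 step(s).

f(x) = x³ + 2x² + 6x + 4
f'(x) = 3x² + 4x + 6
x₀ = -0.7

Newton-Raphson formula: x_{n+1} = x_n - f(x_n)/f'(x_n)

Iteration 1:
  f(-0.700000) = 0.437000
  f'(-0.700000) = 4.670000
  x_1 = -0.700000 - 0.437000/4.670000 = -0.793576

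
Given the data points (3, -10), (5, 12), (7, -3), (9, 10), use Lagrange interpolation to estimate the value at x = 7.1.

Lagrange interpolation formula:
P(x) = Σ yᵢ × Lᵢ(x)
where Lᵢ(x) = Π_{j≠i} (x - xⱼ)/(xᵢ - xⱼ)

L_0(7.1) = (7.1 - 5)/(3 - 5) × (7.1 - 7)/(3 - 7) × (7.1 - 9)/(3 - 9) = 0.008312
L_1(7.1) = (7.1 - 3)/(5 - 3) × (7.1 - 7)/(5 - 7) × (7.1 - 9)/(5 - 9) = -0.048687
L_2(7.1) = (7.1 - 3)/(7 - 3) × (7.1 - 5)/(7 - 5) × (7.1 - 9)/(7 - 9) = 1.022437
L_3(7.1) = (7.1 - 3)/(9 - 3) × (7.1 - 5)/(9 - 5) × (7.1 - 7)/(9 - 7) = 0.017937

P(7.1) = (-10)×L_0(7.1) + 12×L_1(7.1) + (-3)×L_2(7.1) + 10×L_3(7.1)
P(7.1) = -3.555312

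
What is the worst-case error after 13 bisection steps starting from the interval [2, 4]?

Bisection error bound: |error| ≤ (b-a)/2^n
|error| ≤ (4 - 2)/2^13 = 2/2^13
|error| ≤ 0.0002441406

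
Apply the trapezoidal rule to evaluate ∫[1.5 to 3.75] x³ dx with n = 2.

f(x) = x³
a = 1.5, b = 3.75, n = 2
h = (b - a)/n = 1.125000

Trapezoidal rule: (h/2)[f(x₀) + 2f(x₁) + 2f(x₂) + ... + f(xₙ)]

x_0 = 1.5000, f(x_0) = 3.375000, coefficient = 1
x_1 = 2.6250, f(x_1) = 18.087891, coefficient = 2
x_2 = 3.7500, f(x_2) = 52.734375, coefficient = 1

I ≈ (1.125000/2) × 92.285156 = 51.910400
Exact value: 48.172852
Error: 3.737549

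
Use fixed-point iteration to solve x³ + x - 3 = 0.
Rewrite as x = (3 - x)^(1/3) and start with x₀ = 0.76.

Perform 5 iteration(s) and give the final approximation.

Equation: x³ + x - 3 = 0
Fixed-point form: x = (3 - x)^(1/3)
x₀ = 0.76

x_1 = g(0.760000) = 1.308427
x_2 = g(1.308427) = 1.191508
x_3 = g(1.191508) = 1.218350
x_4 = g(1.218350) = 1.212293
x_5 = g(1.212293) = 1.213665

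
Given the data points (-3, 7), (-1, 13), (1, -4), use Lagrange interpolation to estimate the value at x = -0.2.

Lagrange interpolation formula:
P(x) = Σ yᵢ × Lᵢ(x)
where Lᵢ(x) = Π_{j≠i} (x - xⱼ)/(xᵢ - xⱼ)

L_0(-0.2) = (-0.2 - (-1))/(-3 - (-1)) × (-0.2 - 1)/(-3 - 1) = -0.120000
L_1(-0.2) = (-0.2 - (-3))/(-1 - (-3)) × (-0.2 - 1)/(-1 - 1) = 0.840000
L_2(-0.2) = (-0.2 - (-3))/(1 - (-3)) × (-0.2 - (-1))/(1 - (-1)) = 0.280000

P(-0.2) = 7×L_0(-0.2) + 13×L_1(-0.2) + (-4)×L_2(-0.2)
P(-0.2) = 8.960000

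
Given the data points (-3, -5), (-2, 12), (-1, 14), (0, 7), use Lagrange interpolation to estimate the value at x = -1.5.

Lagrange interpolation formula:
P(x) = Σ yᵢ × Lᵢ(x)
where Lᵢ(x) = Π_{j≠i} (x - xⱼ)/(xᵢ - xⱼ)

L_0(-1.5) = (-1.5 - (-2))/(-3 - (-2)) × (-1.5 - (-1))/(-3 - (-1)) × (-1.5 - 0)/(-3 - 0) = -0.062500
L_1(-1.5) = (-1.5 - (-3))/(-2 - (-3)) × (-1.5 - (-1))/(-2 - (-1)) × (-1.5 - 0)/(-2 - 0) = 0.562500
L_2(-1.5) = (-1.5 - (-3))/(-1 - (-3)) × (-1.5 - (-2))/(-1 - (-2)) × (-1.5 - 0)/(-1 - 0) = 0.562500
L_3(-1.5) = (-1.5 - (-3))/(0 - (-3)) × (-1.5 - (-2))/(0 - (-2)) × (-1.5 - (-1))/(0 - (-1)) = -0.062500

P(-1.5) = (-5)×L_0(-1.5) + 12×L_1(-1.5) + 14×L_2(-1.5) + 7×L_3(-1.5)
P(-1.5) = 14.500000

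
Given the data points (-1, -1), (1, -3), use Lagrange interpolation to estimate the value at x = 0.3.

Lagrange interpolation formula:
P(x) = Σ yᵢ × Lᵢ(x)
where Lᵢ(x) = Π_{j≠i} (x - xⱼ)/(xᵢ - xⱼ)

L_0(0.3) = (0.3 - 1)/(-1 - 1) = 0.350000
L_1(0.3) = (0.3 - (-1))/(1 - (-1)) = 0.650000

P(0.3) = (-1)×L_0(0.3) + (-3)×L_1(0.3)
P(0.3) = -2.300000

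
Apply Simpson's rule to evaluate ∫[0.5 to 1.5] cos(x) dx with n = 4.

f(x) = cos(x)
a = 0.5, b = 1.5, n = 4
h = (b - a)/n = 0.250000

Simpson's rule: (h/3)[f(x₀) + 4f(x₁) + 2f(x₂) + ... + f(xₙ)]

x_0 = 0.5000, f(x_0) = 0.877583, coefficient = 1
x_1 = 0.7500, f(x_1) = 0.731689, coefficient = 4
x_2 = 1.0000, f(x_2) = 0.540302, coefficient = 2
x_3 = 1.2500, f(x_3) = 0.315322, coefficient = 4
x_4 = 1.5000, f(x_4) = 0.070737, coefficient = 1

I ≈ (0.250000/3) × 6.216969 = 0.518081
Exact value: 0.518069
Error: 0.000011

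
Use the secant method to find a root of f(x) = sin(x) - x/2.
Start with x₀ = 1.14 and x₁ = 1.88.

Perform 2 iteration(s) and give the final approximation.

f(x) = sin(x) - x/2
x₀ = 1.14, x₁ = 1.88

Secant formula: x_{n+1} = x_n - f(x_n)(x_n - x_{n-1})/(f(x_n) - f(x_{n-1}))

Iteration 1:
  f(1.140000) = 0.338633
  f(1.880000) = 0.012576
  x_2 = 1.880000 - 0.012576×(1.880000 - 1.140000)/(0.012576 - 0.338633)
       = 1.908542
Iteration 2:
  f(1.880000) = 0.012576
  f(1.908542) = -0.010767
  x_3 = 1.908542 - (-0.010767)×(1.908542 - 1.880000)/(-0.010767 - 0.012576)
       = 1.895377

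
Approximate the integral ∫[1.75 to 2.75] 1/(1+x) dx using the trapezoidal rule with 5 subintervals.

f(x) = 1/(1+x)
a = 1.75, b = 2.75, n = 5
h = (b - a)/n = 0.200000

Trapezoidal rule: (h/2)[f(x₀) + 2f(x₁) + 2f(x₂) + ... + f(xₙ)]

x_0 = 1.7500, f(x_0) = 0.363636, coefficient = 1
x_1 = 1.9500, f(x_1) = 0.338983, coefficient = 2
x_2 = 2.1500, f(x_2) = 0.317460, coefficient = 2
x_3 = 2.3500, f(x_3) = 0.298507, coefficient = 2
x_4 = 2.5500, f(x_4) = 0.281690, coefficient = 2
x_5 = 2.7500, f(x_5) = 0.266667, coefficient = 1

I ≈ (0.200000/2) × 3.103585 = 0.310358
Exact value: 0.310155
Error: 0.000204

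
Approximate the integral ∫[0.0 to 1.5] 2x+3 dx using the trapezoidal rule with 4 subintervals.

f(x) = 2x+3
a = 0.0, b = 1.5, n = 4
h = (b - a)/n = 0.375000

Trapezoidal rule: (h/2)[f(x₀) + 2f(x₁) + 2f(x₂) + ... + f(xₙ)]

x_0 = 0.0000, f(x_0) = 3.000000, coefficient = 1
x_1 = 0.3750, f(x_1) = 3.750000, coefficient = 2
x_2 = 0.7500, f(x_2) = 4.500000, coefficient = 2
x_3 = 1.1250, f(x_3) = 5.250000, coefficient = 2
x_4 = 1.5000, f(x_4) = 6.000000, coefficient = 1

I ≈ (0.375000/2) × 36.000000 = 6.750000
Exact value: 6.750000
Error: 0.000000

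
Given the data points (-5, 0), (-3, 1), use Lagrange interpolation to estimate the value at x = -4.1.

Lagrange interpolation formula:
P(x) = Σ yᵢ × Lᵢ(x)
where Lᵢ(x) = Π_{j≠i} (x - xⱼ)/(xᵢ - xⱼ)

L_0(-4.1) = (-4.1 - (-3))/(-5 - (-3)) = 0.550000
L_1(-4.1) = (-4.1 - (-5))/(-3 - (-5)) = 0.450000

P(-4.1) = 0×L_0(-4.1) + 1×L_1(-4.1)
P(-4.1) = 0.450000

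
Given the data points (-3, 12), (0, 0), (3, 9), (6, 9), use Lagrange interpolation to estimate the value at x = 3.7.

Lagrange interpolation formula:
P(x) = Σ yᵢ × Lᵢ(x)
where Lᵢ(x) = Π_{j≠i} (x - xⱼ)/(xᵢ - xⱼ)

L_0(3.7) = (3.7 - 0)/(-3 - 0) × (3.7 - 3)/(-3 - 3) × (3.7 - 6)/(-3 - 6) = 0.036772
L_1(3.7) = (3.7 - (-3))/(0 - (-3)) × (3.7 - 3)/(0 - 3) × (3.7 - 6)/(0 - 6) = -0.199759
L_2(3.7) = (3.7 - (-3))/(3 - (-3)) × (3.7 - 0)/(3 - 0) × (3.7 - 6)/(3 - 6) = 1.055870
L_3(3.7) = (3.7 - (-3))/(6 - (-3)) × (3.7 - 0)/(6 - 0) × (3.7 - 3)/(6 - 3) = 0.107117

P(3.7) = 12×L_0(3.7) + 0×L_1(3.7) + 9×L_2(3.7) + 9×L_3(3.7)
P(3.7) = 10.908148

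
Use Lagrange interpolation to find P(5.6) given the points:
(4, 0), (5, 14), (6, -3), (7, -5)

Lagrange interpolation formula:
P(x) = Σ yᵢ × Lᵢ(x)
where Lᵢ(x) = Π_{j≠i} (x - xⱼ)/(xᵢ - xⱼ)

L_0(5.6) = (5.6 - 5)/(4 - 5) × (5.6 - 6)/(4 - 6) × (5.6 - 7)/(4 - 7) = -0.056000
L_1(5.6) = (5.6 - 4)/(5 - 4) × (5.6 - 6)/(5 - 6) × (5.6 - 7)/(5 - 7) = 0.448000
L_2(5.6) = (5.6 - 4)/(6 - 4) × (5.6 - 5)/(6 - 5) × (5.6 - 7)/(6 - 7) = 0.672000
L_3(5.6) = (5.6 - 4)/(7 - 4) × (5.6 - 5)/(7 - 5) × (5.6 - 6)/(7 - 6) = -0.064000

P(5.6) = 0×L_0(5.6) + 14×L_1(5.6) + (-3)×L_2(5.6) + (-5)×L_3(5.6)
P(5.6) = 4.576000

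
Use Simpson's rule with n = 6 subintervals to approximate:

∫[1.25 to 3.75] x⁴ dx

f(x) = x⁴
a = 1.25, b = 3.75, n = 6
h = (b - a)/n = 0.416667

Simpson's rule: (h/3)[f(x₀) + 4f(x₁) + 2f(x₂) + ... + f(xₙ)]

x_0 = 1.2500, f(x_0) = 2.441406, coefficient = 1
x_1 = 1.6667, f(x_1) = 7.716049, coefficient = 4
x_2 = 2.0833, f(x_2) = 18.838011, coefficient = 2
x_3 = 2.5000, f(x_3) = 39.062500, coefficient = 4
x_4 = 2.9167, f(x_4) = 72.368104, coefficient = 2
x_5 = 3.3333, f(x_5) = 123.456790, coefficient = 4
x_6 = 3.7500, f(x_6) = 197.753906, coefficient = 1

I ≈ (0.416667/3) × 1063.548900 = 147.715125
Exact value: 147.705078
Error: 0.010047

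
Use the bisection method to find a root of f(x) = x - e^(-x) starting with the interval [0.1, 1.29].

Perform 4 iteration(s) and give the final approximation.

f(x) = x - e^(-x)
Initial interval: [0.1, 1.29]

Iteration 1:
  c_1 = (0.100000 + 1.290000)/2 = 0.695000
  f(c_1) = f(0.695000) = 0.195926
  f(a) × f(c) < 0, new interval: [0.100000, 0.695000]
Iteration 2:
  c_2 = (0.100000 + 0.695000)/2 = 0.397500
  f(c_2) = f(0.397500) = -0.274498
  f(a) × f(c) ≥ 0, new interval: [0.397500, 0.695000]
Iteration 3:
  c_3 = (0.397500 + 0.695000)/2 = 0.546250
  f(c_3) = f(0.546250) = -0.032867
  f(a) × f(c) ≥ 0, new interval: [0.546250, 0.695000]
Iteration 4:
  c_4 = (0.546250 + 0.695000)/2 = 0.620625
  f(c_4) = f(0.620625) = 0.083017
  f(a) × f(c) < 0, new interval: [0.546250, 0.620625]

After 4 iteration(s), the approximation is c_4 = 0.620625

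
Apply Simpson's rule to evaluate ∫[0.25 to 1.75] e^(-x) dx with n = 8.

f(x) = e^(-x)
a = 0.25, b = 1.75, n = 8
h = (b - a)/n = 0.187500

Simpson's rule: (h/3)[f(x₀) + 4f(x₁) + 2f(x₂) + ... + f(xₙ)]

x_0 = 0.2500, f(x_0) = 0.778801, coefficient = 1
x_1 = 0.4375, f(x_1) = 0.645649, coefficient = 4
x_2 = 0.6250, f(x_2) = 0.535261, coefficient = 2
x_3 = 0.8125, f(x_3) = 0.443747, coefficient = 4
x_4 = 1.0000, f(x_4) = 0.367879, coefficient = 2
x_5 = 1.1875, f(x_5) = 0.304983, coefficient = 4
x_6 = 1.3750, f(x_6) = 0.252840, coefficient = 2
x_7 = 1.5625, f(x_7) = 0.209611, coefficient = 4
x_8 = 1.7500, f(x_8) = 0.173774, coefficient = 1

I ≈ (0.187500/3) × 9.680496 = 0.605031
Exact value: 0.605027
Error: 0.000004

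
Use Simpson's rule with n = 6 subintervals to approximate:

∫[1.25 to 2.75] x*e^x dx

f(x) = x*e^x
a = 1.25, b = 2.75, n = 6
h = (b - a)/n = 0.250000

Simpson's rule: (h/3)[f(x₀) + 4f(x₁) + 2f(x₂) + ... + f(xₙ)]

x_0 = 1.2500, f(x_0) = 4.362929, coefficient = 1
x_1 = 1.5000, f(x_1) = 6.722534, coefficient = 4
x_2 = 1.7500, f(x_2) = 10.070555, coefficient = 2
x_3 = 2.0000, f(x_3) = 14.778112, coefficient = 4
x_4 = 2.2500, f(x_4) = 21.347406, coefficient = 2
x_5 = 2.5000, f(x_5) = 30.456235, coefficient = 4
x_6 = 2.7500, f(x_6) = 43.017238, coefficient = 1

I ≈ (0.250000/3) × 318.043610 = 26.503634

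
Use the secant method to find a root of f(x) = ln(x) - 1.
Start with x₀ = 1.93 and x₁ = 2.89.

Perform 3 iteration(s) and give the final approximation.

f(x) = ln(x) - 1
x₀ = 1.93, x₁ = 2.89

Secant formula: x_{n+1} = x_n - f(x_n)(x_n - x_{n-1})/(f(x_n) - f(x_{n-1}))

Iteration 1:
  f(1.930000) = -0.342480
  f(2.890000) = 0.061257
  x_2 = 2.890000 - 0.061257×(2.890000 - 1.930000)/(0.061257 - (-0.342480))
       = 2.744345
Iteration 2:
  f(2.890000) = 0.061257
  f(2.744345) = 0.009542
  x_3 = 2.744345 - 0.009542×(2.744345 - 2.890000)/(0.009542 - 0.061257)
       = 2.717468
Iteration 3:
  f(2.744345) = 0.009542
  f(2.717468) = -0.000299
  x_4 = 2.717468 - (-0.000299)×(2.717468 - 2.744345)/(-0.000299 - 0.009542)
       = 2.718286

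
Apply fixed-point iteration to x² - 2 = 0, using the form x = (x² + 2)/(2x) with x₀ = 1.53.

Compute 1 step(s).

Equation: x² - 2 = 0
Fixed-point form: x = (x² + 2)/(2x)
x₀ = 1.53

x_1 = g(1.530000) = 1.418595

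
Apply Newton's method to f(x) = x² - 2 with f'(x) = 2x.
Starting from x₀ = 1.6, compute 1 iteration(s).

f(x) = x² - 2
f'(x) = 2x
x₀ = 1.6

Newton-Raphson formula: x_{n+1} = x_n - f(x_n)/f'(x_n)

Iteration 1:
  f(1.600000) = 0.560000
  f'(1.600000) = 3.200000
  x_1 = 1.600000 - 0.560000/3.200000 = 1.425000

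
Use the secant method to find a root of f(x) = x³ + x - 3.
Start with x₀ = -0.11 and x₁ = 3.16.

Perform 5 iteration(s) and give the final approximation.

f(x) = x³ + x - 3
x₀ = -0.11, x₁ = 3.16

Secant formula: x_{n+1} = x_n - f(x_n)(x_n - x_{n-1})/(f(x_n) - f(x_{n-1}))

Iteration 1:
  f(-0.110000) = -3.111331
  f(3.160000) = 31.714496
  x_2 = 3.160000 - 31.714496×(3.160000 - (-0.110000))/(31.714496 - (-3.111331))
       = 0.182141
Iteration 2:
  f(3.160000) = 31.714496
  f(0.182141) = -2.811816
  x_3 = 0.182141 - (-2.811816)×(0.182141 - 3.160000)/(-2.811816 - 31.714496)
       = 0.424657
Iteration 3:
  f(0.182141) = -2.811816
  f(0.424657) = -2.498763
  x_4 = 0.424657 - (-2.498763)×(0.424657 - 0.182141)/(-2.498763 - (-2.811816))
       = 2.360397
Iteration 4:
  f(0.424657) = -2.498763
  f(2.360397) = 12.511289
  x_5 = 2.360397 - 12.511289×(2.360397 - 0.424657)/(12.511289 - (-2.498763))
       = 0.746905
Iteration 5:
  f(2.360397) = 12.511289
  f(0.746905) = -1.836421
  x_6 = 0.746905 - (-1.836421)×(0.746905 - 2.360397)/(-1.836421 - 12.511289)
       = 0.953422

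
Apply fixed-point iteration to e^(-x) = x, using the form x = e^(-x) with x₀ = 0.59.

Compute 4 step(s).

Equation: e^(-x) = x
Fixed-point form: x = e^(-x)
x₀ = 0.59

x_1 = g(0.590000) = 0.554327
x_2 = g(0.554327) = 0.574459
x_3 = g(0.574459) = 0.563010
x_4 = g(0.563010) = 0.569493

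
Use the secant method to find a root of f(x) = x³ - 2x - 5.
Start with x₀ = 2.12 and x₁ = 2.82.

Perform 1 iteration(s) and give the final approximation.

f(x) = x³ - 2x - 5
x₀ = 2.12, x₁ = 2.82

Secant formula: x_{n+1} = x_n - f(x_n)(x_n - x_{n-1})/(f(x_n) - f(x_{n-1}))

Iteration 1:
  f(2.120000) = 0.288128
  f(2.820000) = 11.785768
  x_2 = 2.820000 - 11.785768×(2.820000 - 2.120000)/(11.785768 - 0.288128)
       = 2.102458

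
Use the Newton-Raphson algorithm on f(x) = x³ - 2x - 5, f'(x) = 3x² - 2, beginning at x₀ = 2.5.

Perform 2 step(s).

f(x) = x³ - 2x - 5
f'(x) = 3x² - 2
x₀ = 2.5

Newton-Raphson formula: x_{n+1} = x_n - f(x_n)/f'(x_n)

Iteration 1:
  f(2.500000) = 5.625000
  f'(2.500000) = 16.750000
  x_1 = 2.500000 - 5.625000/16.750000 = 2.164179
Iteration 2:
  f(2.164179) = 0.807945
  f'(2.164179) = 12.051014
  x_2 = 2.164179 - 0.807945/12.051014 = 2.097135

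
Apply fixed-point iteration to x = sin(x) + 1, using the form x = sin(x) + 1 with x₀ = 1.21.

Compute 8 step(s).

Equation: x = sin(x) + 1
Fixed-point form: x = sin(x) + 1
x₀ = 1.21

x_1 = g(1.210000) = 1.935616
x_2 = g(1.935616) = 1.934188
x_3 = g(1.934188) = 1.934697
x_4 = g(1.934697) = 1.934516
x_5 = g(1.934516) = 1.934580
x_6 = g(1.934580) = 1.934557
x_7 = g(1.934557) = 1.934565
x_8 = g(1.934565) = 1.934562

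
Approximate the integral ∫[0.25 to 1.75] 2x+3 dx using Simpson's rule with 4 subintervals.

f(x) = 2x+3
a = 0.25, b = 1.75, n = 4
h = (b - a)/n = 0.375000

Simpson's rule: (h/3)[f(x₀) + 4f(x₁) + 2f(x₂) + ... + f(xₙ)]

x_0 = 0.2500, f(x_0) = 3.500000, coefficient = 1
x_1 = 0.6250, f(x_1) = 4.250000, coefficient = 4
x_2 = 1.0000, f(x_2) = 5.000000, coefficient = 2
x_3 = 1.3750, f(x_3) = 5.750000, coefficient = 4
x_4 = 1.7500, f(x_4) = 6.500000, coefficient = 1

I ≈ (0.375000/3) × 60.000000 = 7.500000
Exact value: 7.500000
Error: 0.000000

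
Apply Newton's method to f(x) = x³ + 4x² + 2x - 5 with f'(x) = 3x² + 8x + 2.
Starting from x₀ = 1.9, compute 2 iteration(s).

f(x) = x³ + 4x² + 2x - 5
f'(x) = 3x² + 8x + 2
x₀ = 1.9

Newton-Raphson formula: x_{n+1} = x_n - f(x_n)/f'(x_n)

Iteration 1:
  f(1.900000) = 20.099000
  f'(1.900000) = 28.030000
  x_1 = 1.900000 - 20.099000/28.030000 = 1.182947
Iteration 2:
  f(1.182947) = 4.618719
  f'(1.182947) = 15.661664
  x_2 = 1.182947 - 4.618719/15.661664 = 0.888041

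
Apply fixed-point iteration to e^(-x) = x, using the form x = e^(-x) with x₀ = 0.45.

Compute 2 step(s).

Equation: e^(-x) = x
Fixed-point form: x = e^(-x)
x₀ = 0.45

x_1 = g(0.450000) = 0.637628
x_2 = g(0.637628) = 0.528545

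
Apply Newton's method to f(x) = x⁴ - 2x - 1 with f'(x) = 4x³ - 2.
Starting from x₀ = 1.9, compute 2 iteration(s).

f(x) = x⁴ - 2x - 1
f'(x) = 4x³ - 2
x₀ = 1.9

Newton-Raphson formula: x_{n+1} = x_n - f(x_n)/f'(x_n)

Iteration 1:
  f(1.900000) = 8.232100
  f'(1.900000) = 25.436000
  x_1 = 1.900000 - 8.232100/25.436000 = 1.576360
Iteration 2:
  f(1.576360) = 2.022066
  f'(1.576360) = 13.668465
  x_2 = 1.576360 - 2.022066/13.668465 = 1.428424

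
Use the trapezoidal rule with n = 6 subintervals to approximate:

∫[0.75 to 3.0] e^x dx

f(x) = e^x
a = 0.75, b = 3.0, n = 6
h = (b - a)/n = 0.375000

Trapezoidal rule: (h/2)[f(x₀) + 2f(x₁) + 2f(x₂) + ... + f(xₙ)]

x_0 = 0.7500, f(x_0) = 2.117000, coefficient = 1
x_1 = 1.1250, f(x_1) = 3.080217, coefficient = 2
x_2 = 1.5000, f(x_2) = 4.481689, coefficient = 2
x_3 = 1.8750, f(x_3) = 6.520819, coefficient = 2
x_4 = 2.2500, f(x_4) = 9.487736, coefficient = 2
x_5 = 2.6250, f(x_5) = 13.804574, coefficient = 2
x_6 = 3.0000, f(x_6) = 20.085537, coefficient = 1

I ≈ (0.375000/2) × 96.952607 = 18.178614
Exact value: 17.968537
Error: 0.210077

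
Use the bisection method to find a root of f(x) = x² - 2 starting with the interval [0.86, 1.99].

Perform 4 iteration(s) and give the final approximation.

f(x) = x² - 2
Initial interval: [0.86, 1.99]

Iteration 1:
  c_1 = (0.860000 + 1.990000)/2 = 1.425000
  f(c_1) = f(1.425000) = 0.030625
  f(a) × f(c) < 0, new interval: [0.860000, 1.425000]
Iteration 2:
  c_2 = (0.860000 + 1.425000)/2 = 1.142500
  f(c_2) = f(1.142500) = -0.694694
  f(a) × f(c) ≥ 0, new interval: [1.142500, 1.425000]
Iteration 3:
  c_3 = (1.142500 + 1.425000)/2 = 1.283750
  f(c_3) = f(1.283750) = -0.351986
  f(a) × f(c) ≥ 0, new interval: [1.283750, 1.425000]
Iteration 4:
  c_4 = (1.283750 + 1.425000)/2 = 1.354375
  f(c_4) = f(1.354375) = -0.165668
  f(a) × f(c) ≥ 0, new interval: [1.354375, 1.425000]

After 4 iteration(s), the approximation is c_4 = 1.354375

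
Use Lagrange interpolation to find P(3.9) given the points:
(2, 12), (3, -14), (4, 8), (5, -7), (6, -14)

Lagrange interpolation formula:
P(x) = Σ yᵢ × Lᵢ(x)
where Lᵢ(x) = Π_{j≠i} (x - xⱼ)/(xᵢ - xⱼ)

L_0(3.9) = (3.9 - 3)/(2 - 3) × (3.9 - 4)/(2 - 4) × (3.9 - 5)/(2 - 5) × (3.9 - 6)/(2 - 6) = -0.008663
L_1(3.9) = (3.9 - 2)/(3 - 2) × (3.9 - 4)/(3 - 4) × (3.9 - 5)/(3 - 5) × (3.9 - 6)/(3 - 6) = 0.073150
L_2(3.9) = (3.9 - 2)/(4 - 2) × (3.9 - 3)/(4 - 3) × (3.9 - 5)/(4 - 5) × (3.9 - 6)/(4 - 6) = 0.987525
L_3(3.9) = (3.9 - 2)/(5 - 2) × (3.9 - 3)/(5 - 3) × (3.9 - 4)/(5 - 4) × (3.9 - 6)/(5 - 6) = -0.059850
L_4(3.9) = (3.9 - 2)/(6 - 2) × (3.9 - 3)/(6 - 3) × (3.9 - 4)/(6 - 4) × (3.9 - 5)/(6 - 5) = 0.007838

P(3.9) = 12×L_0(3.9) + (-14)×L_1(3.9) + 8×L_2(3.9) + (-7)×L_3(3.9) + (-14)×L_4(3.9)
P(3.9) = 7.081375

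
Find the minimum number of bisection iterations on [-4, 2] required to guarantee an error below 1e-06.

We need (b-a)/2^n ≤ 1e-06
(2 - (-4))/2^n ≤ 1e-06
6/2^n ≤ 1e-06
2^n ≥ 6000000
n ≥ log₂(6000000) = 22.52
n ≥ 23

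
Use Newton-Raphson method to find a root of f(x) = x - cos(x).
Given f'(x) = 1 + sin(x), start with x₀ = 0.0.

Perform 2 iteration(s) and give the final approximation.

f(x) = x - cos(x)
f'(x) = 1 + sin(x)
x₀ = 0.0

Newton-Raphson formula: x_{n+1} = x_n - f(x_n)/f'(x_n)

Iteration 1:
  f(0.000000) = -1.000000
  f'(0.000000) = 1.000000
  x_1 = 0.000000 - (-1.000000)/1.000000 = 1.000000
Iteration 2:
  f(1.000000) = 0.459698
  f'(1.000000) = 1.841471
  x_2 = 1.000000 - 0.459698/1.841471 = 0.750364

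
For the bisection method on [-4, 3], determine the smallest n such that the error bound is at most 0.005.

We need (b-a)/2^n ≤ 0.005
(3 - (-4))/2^n ≤ 0.005
7/2^n ≤ 0.005
2^n ≥ 1400
n ≥ log₂(1400) = 10.45
n ≥ 11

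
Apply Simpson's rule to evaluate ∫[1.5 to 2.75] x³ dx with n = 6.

f(x) = x³
a = 1.5, b = 2.75, n = 6
h = (b - a)/n = 0.208333

Simpson's rule: (h/3)[f(x₀) + 4f(x₁) + 2f(x₂) + ... + f(xₙ)]

x_0 = 1.5000, f(x_0) = 3.375000, coefficient = 1
x_1 = 1.7083, f(x_1) = 4.985605, coefficient = 4
x_2 = 1.9167, f(x_2) = 7.041088, coefficient = 2
x_3 = 2.1250, f(x_3) = 9.595703, coefficient = 4
x_4 = 2.3333, f(x_4) = 12.703704, coefficient = 2
x_5 = 2.5417, f(x_5) = 16.419343, coefficient = 4
x_6 = 2.7500, f(x_6) = 20.796875, coefficient = 1

I ≈ (0.208333/3) × 187.664062 = 13.032227
Exact value: 13.032227
Error: 0.000000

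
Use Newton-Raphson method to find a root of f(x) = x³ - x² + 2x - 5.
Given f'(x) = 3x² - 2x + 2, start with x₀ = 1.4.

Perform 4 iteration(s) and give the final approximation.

f(x) = x³ - x² + 2x - 5
f'(x) = 3x² - 2x + 2
x₀ = 1.4

Newton-Raphson formula: x_{n+1} = x_n - f(x_n)/f'(x_n)

Iteration 1:
  f(1.400000) = -1.416000
  f'(1.400000) = 5.080000
  x_1 = 1.400000 - (-1.416000)/5.080000 = 1.678740
Iteration 2:
  f(1.678740) = 0.270284
  f'(1.678740) = 7.097025
  x_2 = 1.678740 - 0.270284/7.097025 = 1.640656
Iteration 3:
  f(1.640656) = 0.005799
  f'(1.640656) = 6.793944
  x_3 = 1.640656 - 0.005799/6.793944 = 1.639802
Iteration 4:
  f(1.639802) = 0.000003
  f'(1.639802) = 6.787251
  x_4 = 1.639802 - 0.000003/6.787251 = 1.639802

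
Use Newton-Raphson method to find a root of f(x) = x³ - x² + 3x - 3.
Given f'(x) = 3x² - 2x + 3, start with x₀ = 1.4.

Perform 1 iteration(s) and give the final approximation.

f(x) = x³ - x² + 3x - 3
f'(x) = 3x² - 2x + 3
x₀ = 1.4

Newton-Raphson formula: x_{n+1} = x_n - f(x_n)/f'(x_n)

Iteration 1:
  f(1.400000) = 1.984000
  f'(1.400000) = 6.080000
  x_1 = 1.400000 - 1.984000/6.080000 = 1.073684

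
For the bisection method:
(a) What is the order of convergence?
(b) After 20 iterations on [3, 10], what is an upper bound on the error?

(a) Bisection has linear (order 1) convergence; the error is halved each step.

(b) Error bound = (b-a)/2^n = (10 - 3)/2^{20}
    = 7/2^{20}

(a) 1 (linear); (b) error ≤ 6.68e-06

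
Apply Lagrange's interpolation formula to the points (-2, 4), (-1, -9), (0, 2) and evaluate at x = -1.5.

Lagrange interpolation formula:
P(x) = Σ yᵢ × Lᵢ(x)
where Lᵢ(x) = Π_{j≠i} (x - xⱼ)/(xᵢ - xⱼ)

L_0(-1.5) = (-1.5 - (-1))/(-2 - (-1)) × (-1.5 - 0)/(-2 - 0) = 0.375000
L_1(-1.5) = (-1.5 - (-2))/(-1 - (-2)) × (-1.5 - 0)/(-1 - 0) = 0.750000
L_2(-1.5) = (-1.5 - (-2))/(0 - (-2)) × (-1.5 - (-1))/(0 - (-1)) = -0.125000

P(-1.5) = 4×L_0(-1.5) + (-9)×L_1(-1.5) + 2×L_2(-1.5)
P(-1.5) = -5.500000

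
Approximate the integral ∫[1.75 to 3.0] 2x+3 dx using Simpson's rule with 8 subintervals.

f(x) = 2x+3
a = 1.75, b = 3.0, n = 8
h = (b - a)/n = 0.156250

Simpson's rule: (h/3)[f(x₀) + 4f(x₁) + 2f(x₂) + ... + f(xₙ)]

x_0 = 1.7500, f(x_0) = 6.500000, coefficient = 1
x_1 = 1.9062, f(x_1) = 6.812500, coefficient = 4
x_2 = 2.0625, f(x_2) = 7.125000, coefficient = 2
x_3 = 2.2188, f(x_3) = 7.437500, coefficient = 4
x_4 = 2.3750, f(x_4) = 7.750000, coefficient = 2
x_5 = 2.5312, f(x_5) = 8.062500, coefficient = 4
x_6 = 2.6875, f(x_6) = 8.375000, coefficient = 2
x_7 = 2.8438, f(x_7) = 8.687500, coefficient = 4
x_8 = 3.0000, f(x_8) = 9.000000, coefficient = 1

I ≈ (0.156250/3) × 186.000000 = 9.687500
Exact value: 9.687500
Error: 0.000000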